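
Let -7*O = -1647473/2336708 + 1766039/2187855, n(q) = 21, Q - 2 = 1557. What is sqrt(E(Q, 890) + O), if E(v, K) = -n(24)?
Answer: I*sqrt(747584957639090731330262785)/5964441328230 ≈ 4.5842*I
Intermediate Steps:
Q = 1559 (Q = 2 + 1557 = 1559)
E(v, K) = -21 (E(v, K) = -1*21 = -21)
O = -522285419197/35786647969380 (O = -(-1647473/2336708 + 1766039/2187855)/7 = -1/7*522285419197/5112378281340 = -522285419197/35786647969380 ≈ -0.014594)
sqrt(E(Q, 890) + O) = sqrt(-21 - 522285419197/35786647969380) = sqrt(-752041892776177/35786647969380) = I*sqrt(747584957639090731330262785)/5964441328230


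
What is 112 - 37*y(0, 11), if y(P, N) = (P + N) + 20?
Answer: -1035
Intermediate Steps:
y(P, N) = 20 + N + P (y(P, N) = (N + P) + 20 = 20 + N + P)
112 - 37*y(0, 11) = 112 - 37*(20 + 11 + 0) = 112 - 37*31 = 112 - 1147 = -1035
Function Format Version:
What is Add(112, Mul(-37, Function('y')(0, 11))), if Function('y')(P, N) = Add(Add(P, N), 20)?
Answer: -1035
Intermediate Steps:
Function('y')(P, N) = Add(20, N, P) (Function('y')(P, N) = Add(Add(N, P), 20) = Add(20, N, P))
Add(112, Mul(-37, Function('y')(0, 11))) = Add(112, Mul(-37, Add(20, 11, 0))) = Add(112, Mul(-37, 31)) = Add(112, -1147) = -1035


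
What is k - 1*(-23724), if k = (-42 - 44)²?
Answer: 31120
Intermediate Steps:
k = 7396 (k = (-86)² = 7396)
k - 1*(-23724) = 7396 - 1*(-23724) = 7396 + 23724 = 31120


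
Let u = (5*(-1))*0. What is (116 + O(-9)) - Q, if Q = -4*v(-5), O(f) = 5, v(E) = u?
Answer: 121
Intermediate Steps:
u = 0 (u = -5*0 = 0)
v(E) = 0
Q = 0 (Q = -4*0 = 0)
(116 + O(-9)) - Q = (116 + 5) - 1*0 = 121 + 0 = 121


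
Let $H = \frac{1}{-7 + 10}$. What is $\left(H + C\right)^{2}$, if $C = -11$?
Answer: $\frac{1024}{9} \approx 113.78$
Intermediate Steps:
$H = \frac{1}{3} \approx 0.33333$
$\left(H + C\right)^{2} = \left(\frac{1}{3} - 11\right)^{2} = \left(- \frac{32}{3}\right)^{2} = \frac{1024}{9}$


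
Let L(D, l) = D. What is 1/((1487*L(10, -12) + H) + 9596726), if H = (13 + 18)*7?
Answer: 1/9611813 ≈ 1.0404e-7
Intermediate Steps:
H = 217 (H = 31*7 = 217)
1/((1487*L(10, -12) + H) + 9596726) = 1/((1487*10 + 217) + 9596726) = 1/((14870 + 217) + 9596726) = 1/(15087 + 9596726) = 1/9611813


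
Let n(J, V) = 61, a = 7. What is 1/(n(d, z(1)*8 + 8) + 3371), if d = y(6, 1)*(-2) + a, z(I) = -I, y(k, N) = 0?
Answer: 1/3432 ≈ 0.00029138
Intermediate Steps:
d = 7 (d = 0*(-2) + 7 = 0 + 7 = 7)
1/(n(d, z(1)*8 + 8) + 3371) = 1/(61 + 3371) = 1/3432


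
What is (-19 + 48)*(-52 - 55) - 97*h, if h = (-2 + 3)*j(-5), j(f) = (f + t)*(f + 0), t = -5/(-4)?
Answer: -19687/4 ≈ -4921.8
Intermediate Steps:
t = 5/4 (t = -5*(-1/4) = 5/4 ≈ 1.2500)
j(f) = f*(5/4 + f) (j(f) = (f + 5/4)*(f + 0) = (5/4 + f)*f = f*(5/4 + f))
h = 75/4 (h = (-2 + 3)*((1/4)*(-5)*(5 + 4*(-5))) = 1*((1/4)*(-5)*(5 - 20)) = 1*((1/4)*(-5)*(-15)) = 1*(75/4) = 75/4 ≈ 18.750)
(-19 + 48)*(-52 - 55) - 97*h = (-19 + 48)*(-52 - 55) - 97*75/4 = 29*(-107) - 7275/4 = -3103 - 7275/4 = -19687/4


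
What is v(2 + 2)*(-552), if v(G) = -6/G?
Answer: 828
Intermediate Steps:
v(2 + 2)*(-552) = -6/(2 + 2)*(-552) = -6/4*(-552) = -6*1/4*(-552) = -3/2*(-552) = 828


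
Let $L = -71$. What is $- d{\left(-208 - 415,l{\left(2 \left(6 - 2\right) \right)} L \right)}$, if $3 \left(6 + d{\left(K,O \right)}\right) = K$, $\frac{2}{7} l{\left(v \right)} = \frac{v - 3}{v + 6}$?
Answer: $\frac{641}{3} \approx 213.67$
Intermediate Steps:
$l{\left(v \right)} = \frac{7 \left(-3 + v\right)}{2 \left(6 + v\right)}$ ($l{\left(v \right)} = \frac{7 \frac{v - 3}{v + 6}}{2} = \frac{7 \frac{-3 + v}{6 + v}}{2} = \frac{7 \left(-3 + v\right)}{2 \left(6 + v\right)}$)
$d{\left(K,O \right)} = -6 + \frac{K}{3}$
$- d{\left(-208 - 415,l{\left(2 \left(6 - 2\right) \right)} L \right)} = - (-6 + \frac{-208 - 415}{3}) = - (-6 + \frac{1}{3} \left(-623\right)) = - (-6 - \frac{623}{3}) = \left(-1\right) \left(- \frac{641}{3}\right) = \frac{641}{3}$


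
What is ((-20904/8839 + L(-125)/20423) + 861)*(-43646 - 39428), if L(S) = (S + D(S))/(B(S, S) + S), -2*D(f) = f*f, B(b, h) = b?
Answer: -25752961360526861/361037794 ≈ -7.1330e+7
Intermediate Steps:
D(f) = -f²/2 (D(f) = -f*f/2 = -f²/2)
L(S) = (S - S²/2)/(2*S) (L(S) = (S - S²/2)/(S + S) = (S - S²/2)/((2*S)) = (S - S²/2)*(1/(2*S)) = (S - S²/2)/(2*S))
((-20904/8839 + L(-125)/20423) + 861)*(-43646 - 39428) = ((-20904/8839 + (½ - ¼*(-125))/20423) + 861)*(-43646 - 39428) = ((-20904*1/8839 + (½ + 125/4)*(1/20423)) + 861)*(-83074) = ((-20904/8839 + (127/4)*(1/20423)) + 861)*(-83074) = ((-20904/8839 + 127/81692) + 861)*(-83074) = (-1706567015/722075588 + 861)*(-83074) = (620000514253/722075588)*(-83074) = -25752961360526861/361037794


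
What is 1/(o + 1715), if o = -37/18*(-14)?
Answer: 9/15694 ≈ 0.00057347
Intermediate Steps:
o = 259/9 (o = -37*1/18*(-14) = -37/18*(-14) = 259/9 ≈ 28.778)
1/(o + 1715) = 1/(259/9 + 1715) = 1/(15694/9) = 9/15694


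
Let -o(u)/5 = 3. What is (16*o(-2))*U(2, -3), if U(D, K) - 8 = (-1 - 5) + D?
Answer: -960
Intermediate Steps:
U(D, K) = 2 + D (U(D, K) = 8 + ((-1 - 5) + D) = 8 + (-6 + D) = 2 + D)
o(u) = -15 (o(u) = -5*3 = -15)
(16*o(-2))*U(2, -3) = (16*(-15))*(2 + 2) = -240*4 = -960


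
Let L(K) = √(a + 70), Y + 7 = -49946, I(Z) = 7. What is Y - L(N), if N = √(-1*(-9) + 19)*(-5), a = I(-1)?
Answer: -49953 - √77 ≈ -49962.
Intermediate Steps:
a = 7
N = -10*√7 (N = √(9 + 19)*(-5) = √28*(-5) = (2*√7)*(-5) = -10*√7 ≈ -26.458)
Y = -49953 (Y = -7 - 49946 = -49953)
L(K) = √77 (L(K) = √(7 + 70) = √77)
Y - L(N) = -49953 - √77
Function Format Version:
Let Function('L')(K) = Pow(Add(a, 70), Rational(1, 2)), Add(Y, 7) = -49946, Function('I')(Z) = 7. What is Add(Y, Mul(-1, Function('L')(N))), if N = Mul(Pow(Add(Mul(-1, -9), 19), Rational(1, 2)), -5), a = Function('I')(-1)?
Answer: Add(-49953, Mul(-1, Pow(77, Rational(1, 2)))) ≈ -49962.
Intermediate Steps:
a = 7
N = Mul(-10, Pow(7, Rational(1, 2))) (N = Mul(Pow(Add(9, 19), Rational(1, 2)), -5) = Mul(Pow(28, Rational(1, 2)), -5) = Mul(Mul(2, Pow(7, Rational(1, 2))), -5) = Mul(-10, Pow(7, Rational(1, 2))) ≈ -26.458)
Y = -49953 (Y = Add(-7, -49946) = -49953)
Function('L')(K) = Pow(77, Rational(1, 2)) (Function('L')(K) = Pow(Add(7, 70), Rational(1, 2)) = Pow(77, Rational(1, 2)))
Add(Y, Mul(-1, Function('L')(N))) = Add(-49953, Mul(-1, Pow(77, Rational(1, 2))))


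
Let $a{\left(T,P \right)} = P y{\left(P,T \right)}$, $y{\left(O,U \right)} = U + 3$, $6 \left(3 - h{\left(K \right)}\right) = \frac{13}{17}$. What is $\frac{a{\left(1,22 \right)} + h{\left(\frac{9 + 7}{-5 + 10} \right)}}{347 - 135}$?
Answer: $\frac{9269}{21624} \approx 0.42864$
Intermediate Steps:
$h{\left(K \right)} = \frac{293}{102}$ ($h{\left(K \right)} = 3 - \frac{13 \cdot \frac{1}{17}}{6} = 3 - \frac{13}{102} = \frac{293}{102}$)
$y{\left(O,U \right)} = 3 + U$
$a{\left(T,P \right)} = P \left(3 + T\right)$
$\frac{a{\left(1,22 \right)} + h{\left(\frac{9 + 7}{-5 + 10} \right)}}{347 - 135} = \frac{22 \left(3 + 1\right) + \frac{293}{102}}{347 - 135} = \frac{22 \cdot 4 + \frac{293}{102}}{212} = \left(88 + \frac{293}{102}\right) \frac{1}{212} = \frac{9269}{102} \cdot \frac{1}{212} = \frac{9269}{21624}$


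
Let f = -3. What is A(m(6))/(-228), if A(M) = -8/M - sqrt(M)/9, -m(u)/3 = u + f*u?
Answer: 2/513 ≈ 0.0038986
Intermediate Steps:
m(u) = 6*u (m(u) = -3*(u - 3*u) = -(-6)*u = 6*u)
A(M) = -8/M - sqrt(M)/9 (A(M) = -8/M - sqrt(M)*(1/9) = -8/M - sqrt(M)/9)
A(m(6))/(-228) = ((-72 - (6*6)**(3/2))/(9*((6*6))))/(-228) = ((1/9)*(-72 - 36**(3/2))/36)*(-1/228) = ((1/9)*(1/36)*(-72 - 1*216))*(-1/228) = ((1/9)*(1/36)*(-72 - 216))*(-1/228) = ((1/9)*(1/36)*(-288))*(-1/228) = -8/9*(-1/228) = 2/513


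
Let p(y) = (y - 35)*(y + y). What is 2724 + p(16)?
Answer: 2116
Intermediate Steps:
p(y) = 2*y*(-35 + y) (p(y) = (-35 + y)*(2*y) = 2*y*(-35 + y))
2724 + p(16) = 2724 + 2*16*(-35 + 16) = 2724 + 2*16*(-19) = 2724 - 608 = 2116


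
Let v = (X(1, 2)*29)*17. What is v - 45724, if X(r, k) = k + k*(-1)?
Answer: -45724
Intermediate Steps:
X(r, k) = 0 (X(r, k) = k - k = 0)
v = 0 (v = (0*29)*17 = 0*17 = 0)
v - 45724 = 0 - 45724 = -45724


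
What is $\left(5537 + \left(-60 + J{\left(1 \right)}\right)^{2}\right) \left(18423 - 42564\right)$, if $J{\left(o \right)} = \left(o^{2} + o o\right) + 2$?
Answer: $-209374893$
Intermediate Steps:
$J{\left(o \right)} = 2 + 2 o^{2}$ ($J{\left(o \right)} = \left(o^{2} + o^{2}\right) + 2 = 2 o^{2} + 2 = 2 + 2 o^{2}$)
$\left(5537 + \left(-60 + J{\left(1 \right)}\right)^{2}\right) \left(18423 - 42564\right) = \left(5537 + \left(-60 + \left(2 + 2 \cdot 1^{2}\right)\right)^{2}\right) \left(18423 - 42564\right) = \left(5537 + \left(-60 + \left(2 + 2 \cdot 1\right)\right)^{2}\right) \left(-24141\right) = \left(5537 + \left(-60 + \left(2 + 2\right)\right)^{2}\right) \left(-24141\right) = \left(5537 + \left(-60 + 4\right)^{2}\right) \left(-24141\right) = \left(5537 + \left(-56\right)^{2}\right) \left(-24141\right) = \left(5537 + 3136\right) \left(-24141\right) = 8673 \left(-24141\right) = -209374893$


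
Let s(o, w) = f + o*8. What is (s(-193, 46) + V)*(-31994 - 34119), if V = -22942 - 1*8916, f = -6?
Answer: 2208703104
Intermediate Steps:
V = -31858 (V = -22942 - 8916 = -31858)
s(o, w) = -6 + 8*o (s(o, w) = -6 + o*8 = -6 + 8*o)
(s(-193, 46) + V)*(-31994 - 34119) = ((-6 + 8*(-193)) - 31858)*(-31994 - 34119) = ((-6 - 1544) - 31858)*(-66113) = (-1550 - 31858)*(-66113) = -33408*(-66113) = 2208703104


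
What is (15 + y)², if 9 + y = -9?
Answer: 9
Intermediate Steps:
y = -18 (y = -9 - 9 = -18)
(15 + y)² = (15 - 18)² = (-3)² = 9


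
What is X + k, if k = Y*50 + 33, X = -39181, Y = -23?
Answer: -40298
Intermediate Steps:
k = -1117 (k = -23*50 + 33 = -1150 + 33 = -1117)
X + k = -39181 - 1117 = -40298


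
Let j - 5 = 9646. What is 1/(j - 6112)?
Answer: 1/3539 ≈ 0.00028257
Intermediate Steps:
j = 9651 (j = 5 + 9646 = 9651)
1/(j - 6112) = 1/(9651 - 6112) = 1/3539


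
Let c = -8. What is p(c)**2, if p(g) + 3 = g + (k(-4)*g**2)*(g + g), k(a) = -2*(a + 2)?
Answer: 16867449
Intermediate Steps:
k(a) = -4 - 2*a (k(a) = -2*(2 + a) = -4 - 2*a)
p(g) = -3 + g + 8*g**3 (p(g) = -3 + (g + ((-4 - 2*(-4))*g**2)*(g + g)) = -3 + (g + ((-4 + 8)*g**2)*(2*g)) = -3 + (g + (4*g**2)*(2*g)) = -3 + (g + 8*g**3) = -3 + g + 8*g**3)
p(c)**2 = (-3 - 8 + 8*(-8)**3)**2 = (-3 - 8 + 8*(-512))**2 = (-3 - 8 - 4096)**2 = (-4107)**2 = 16867449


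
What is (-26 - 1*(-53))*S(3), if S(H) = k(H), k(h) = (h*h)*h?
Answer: 729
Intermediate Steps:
k(h) = h³ (k(h) = h²*h = h³)
S(H) = H³
(-26 - 1*(-53))*S(3) = (-26 - 1*(-53))*3³ = (-26 + 53)*27 = 27*27 = 729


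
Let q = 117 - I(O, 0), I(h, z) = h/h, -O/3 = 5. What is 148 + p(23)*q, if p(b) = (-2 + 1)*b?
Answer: -2520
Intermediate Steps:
O = -15 (O = -3*5 = -15)
I(h, z) = 1
p(b) = -b
q = 116 (q = 117 - 1*1 = 117 - 1 = 116)
148 + p(23)*q = 148 - 1*23*116 = 148 - 23*116 = 148 - 2668 = -2520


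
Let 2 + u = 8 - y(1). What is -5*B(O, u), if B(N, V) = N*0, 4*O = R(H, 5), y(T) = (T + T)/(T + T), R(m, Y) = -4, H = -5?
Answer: 0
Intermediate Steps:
y(T) = 1 (y(T) = (2*T)/((2*T)) = (2*T)*(1/(2*T)) = 1)
O = -1 (O = (¼)*(-4) = -1)
u = 5 (u = -2 + (8 - 1*1) = -2 + (8 - 1) = -2 + 7 = 5)
B(N, V) = 0
-5*B(O, u) = -5*0 = 0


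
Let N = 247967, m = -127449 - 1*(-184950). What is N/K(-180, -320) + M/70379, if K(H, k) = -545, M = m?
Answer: -17420331448/38356555 ≈ -454.17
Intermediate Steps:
m = 57501 (m = -127449 + 184950 = 57501)
M = 57501
N/K(-180, -320) + M/70379 = 247967/(-545) + 57501/70379 = 247967*(-1/545) + 57501*(1/70379) = -247967/545 + 57501/70379 = -17420331448/38356555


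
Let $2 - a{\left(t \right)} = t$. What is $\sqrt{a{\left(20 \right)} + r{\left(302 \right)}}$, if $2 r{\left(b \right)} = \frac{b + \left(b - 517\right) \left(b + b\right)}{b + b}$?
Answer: $\frac{i \sqrt{501}}{2} \approx 11.192 i$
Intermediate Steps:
$a{\left(t \right)} = 2 - t$
$r{\left(b \right)} = \frac{b + 2 b \left(-517 + b\right)}{4 b}$ ($r{\left(b \right)} = \frac{\left(b + \left(b - 517\right) \left(b + b\right)\right) \frac{1}{b + b}}{2} = \frac{\left(b + \left(-517 + b\right) 2 b\right) \frac{1}{2 b}}{2} = \frac{\left(b + 2 b \left(-517 + b\right)\right) \frac{1}{2 b}}{2} = \frac{\frac{1}{2} \frac{1}{b} \left(b + 2 b \left(-517 + b\right)\right)}{2} = \frac{b + 2 b \left(-517 + b\right)}{4 b}$)
$\sqrt{a{\left(20 \right)} + r{\left(302 \right)}} = \sqrt{\left(2 - 20\right) + \left(- \frac{1033}{4} + \frac{1}{2} \cdot 302\right)} = \sqrt{\left(2 - 20\right) + \left(- \frac{1033}{4} + 151\right)} = \sqrt{-18 - \frac{429}{4}} = \sqrt{- \frac{501}{4}} = \frac{i \sqrt{501}}{2}$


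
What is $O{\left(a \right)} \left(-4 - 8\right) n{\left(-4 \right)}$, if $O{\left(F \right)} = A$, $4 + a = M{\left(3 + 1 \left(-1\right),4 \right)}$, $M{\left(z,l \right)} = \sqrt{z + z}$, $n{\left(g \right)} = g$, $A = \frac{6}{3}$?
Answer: $96$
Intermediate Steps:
$A = 2$ ($A = 6 \cdot \frac{1}{3} = 2$)
$M{\left(z,l \right)} = \sqrt{2} \sqrt{z}$ ($M{\left(z,l \right)} = \sqrt{2 z} = \sqrt{2} \sqrt{z}$)
$a = -2$ ($a = -4 + \sqrt{2} \sqrt{3 + 1 \left(-1\right)} = -4 + \sqrt{2} \sqrt{3 - 1} = -4 + \sqrt{2} \sqrt{2} = -4 + 2 = -2$)
$O{\left(F \right)} = 2$
$O{\left(a \right)} \left(-4 - 8\right) n{\left(-4 \right)} = 2 \left(-4 - 8\right) \left(-4\right) = 2 \left(-12\right) \left(-4\right) = \left(-24\right) \left(-4\right) = 96$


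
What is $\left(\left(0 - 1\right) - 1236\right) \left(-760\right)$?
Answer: $940120$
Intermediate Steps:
$\left(\left(0 - 1\right) - 1236\right) \left(-760\right) = \left(-1 - 1236\right) \left(-760\right) = \left(-1237\right) \left(-760\right) = 940120$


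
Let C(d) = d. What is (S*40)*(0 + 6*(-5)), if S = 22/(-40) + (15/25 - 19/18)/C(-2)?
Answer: 1160/3 ≈ 386.67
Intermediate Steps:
S = -29/90 (S = 22/(-40) + (15/25 - 19/18)/(-2) = 22*(-1/40) + (15*(1/25) - 19*1/18)*(-1/2) = -11/20 + (3/5 - 19/18)*(-1/2) = -11/20 - 41/90*(-1/2) = -11/20 + 41/180 = -29/90 ≈ -0.32222)
(S*40)*(0 + 6*(-5)) = (-29/90*40)*(0 + 6*(-5)) = -116*(0 - 30)/9 = -116/9*(-30) = 1160/3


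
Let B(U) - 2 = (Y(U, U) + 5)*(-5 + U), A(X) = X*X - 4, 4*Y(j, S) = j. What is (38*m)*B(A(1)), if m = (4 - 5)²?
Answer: -1216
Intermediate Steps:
Y(j, S) = j/4
A(X) = -4 + X² (A(X) = X² - 4 = -4 + X²)
B(U) = 2 + (-5 + U)*(5 + U/4) (B(U) = 2 + (U/4 + 5)*(-5 + U) = 2 + (5 + U/4)*(-5 + U) = 2 + (-5 + U)*(5 + U/4))
m = 1 (m = (-1)² = 1)
(38*m)*B(A(1)) = (38*1)*(-23 + (-4 + 1²)²/4 + 15*(-4 + 1²)/4) = 38*(-23 + (-4 + 1)²/4 + 15*(-4 + 1)/4) = 38*(-23 + (¼)*(-3)² + (15/4)*(-3)) = 38*(-23 + (¼)*9 - 45/4) = 38*(-23 + 9/4 - 45/4) = 38*(-32) = -1216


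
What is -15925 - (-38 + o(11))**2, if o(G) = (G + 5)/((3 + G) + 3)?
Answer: -4999225/289 ≈ -17298.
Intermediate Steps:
o(G) = (5 + G)/(6 + G)
-15925 - (-38 + o(11))**2 = -15925 - (-38 + (5 + 11)/(6 + 11))**2 = -15925 - (-38 + 16/17)**2 = -15925 - (-630/17)**2 = -15925 - 1*396900/289 = -15925 - 396900/289 = -4999225/289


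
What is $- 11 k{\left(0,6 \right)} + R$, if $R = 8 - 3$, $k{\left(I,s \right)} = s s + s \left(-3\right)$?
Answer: $-193$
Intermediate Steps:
$k{\left(I,s \right)} = s^{2} - 3 s$
$R = 5$
$- 11 k{\left(0,6 \right)} + R = - 11 \cdot 6 \left(-3 + 6\right) + 5 = - 11 \cdot 6 \cdot 3 + 5 = \left(-11\right) 18 + 5 = -198 + 5 = -193$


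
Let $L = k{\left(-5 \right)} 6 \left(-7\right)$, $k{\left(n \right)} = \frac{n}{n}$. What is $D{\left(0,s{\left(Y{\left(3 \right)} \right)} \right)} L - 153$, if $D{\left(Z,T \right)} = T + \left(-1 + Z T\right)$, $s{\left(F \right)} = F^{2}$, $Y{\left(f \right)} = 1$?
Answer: $-153$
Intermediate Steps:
$k{\left(n \right)} = 1$
$D{\left(Z,T \right)} = -1 + T + T Z$ ($D{\left(Z,T \right)} = T + \left(-1 + T Z\right) = -1 + T + T Z$)
$L = -42$ ($L = 1 \cdot 6 \left(-7\right) = 1 \left(-42\right) = -42$)
$D{\left(0,s{\left(Y{\left(3 \right)} \right)} \right)} L - 153 = \left(-1 + 1^{2} + 1^{2} \cdot 0\right) \left(-42\right) - 153 = \left(-1 + 1 + 1 \cdot 0\right) \left(-42\right) - 153 = \left(-1 + 1 + 0\right) \left(-42\right) - 153 = 0 \left(-42\right) - 153 = 0 - 153 = -153$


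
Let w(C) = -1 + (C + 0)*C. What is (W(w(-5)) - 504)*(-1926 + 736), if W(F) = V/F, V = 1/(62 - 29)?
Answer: 237504365/396 ≈ 5.9976e+5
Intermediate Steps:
V = 1/33 ≈ 0.030303
w(C) = -1 + C² (w(C) = -1 + C*C = -1 + C²)
W(F) = 1/(33*F)
(W(w(-5)) - 504)*(-1926 + 736) = (1/(33*(-1 + (-5)²)) - 504)*(-1926 + 736) = (1/(33*(-1 + 25)) - 504)*(-1190) = ((1/33)/24 - 504)*(-1190) = ((1/33)*(1/24) - 504)*(-1190) = (1/792 - 504)*(-1190) = -399167/792*(-1190) = 237504365/396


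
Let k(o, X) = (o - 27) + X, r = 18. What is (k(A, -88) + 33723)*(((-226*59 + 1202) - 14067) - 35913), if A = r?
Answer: -2088578112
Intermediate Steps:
A = 18
k(o, X) = -27 + X + o (k(o, X) = (-27 + o) + X = -27 + X + o)
(k(A, -88) + 33723)*(((-226*59 + 1202) - 14067) - 35913) = ((-27 - 88 + 18) + 33723)*(((-226*59 + 1202) - 14067) - 35913) = (-97 + 33723)*(((-13334 + 1202) - 14067) - 35913) = 33626*((-12132 - 14067) - 35913) = 33626*(-26199 - 35913) = 33626*(-62112) = -2088578112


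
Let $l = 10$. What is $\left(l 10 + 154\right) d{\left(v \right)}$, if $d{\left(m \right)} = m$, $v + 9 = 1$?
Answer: $-2032$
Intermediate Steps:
$v = -8$ ($v = -9 + 1 = -8$)
$\left(l 10 + 154\right) d{\left(v \right)} = \left(10 \cdot 10 + 154\right) \left(-8\right) = \left(100 + 154\right) \left(-8\right) = 254 \left(-8\right) = -2032$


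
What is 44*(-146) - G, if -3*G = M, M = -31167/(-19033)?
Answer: -122257603/19033 ≈ -6423.5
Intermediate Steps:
M = 31167/19033 (M = -31167*(-1/19033) = 31167/19033 ≈ 1.6375)
G = -10389/19033 (G = -1/3*31167/19033 = -10389/19033 ≈ -0.54584)
44*(-146) - G = 44*(-146) - 1*(-10389/19033) = -6424 + 10389/19033 = -122257603/19033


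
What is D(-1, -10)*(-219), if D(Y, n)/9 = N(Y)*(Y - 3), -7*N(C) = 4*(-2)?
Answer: 63072/7 ≈ 9010.3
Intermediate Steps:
N(C) = 8/7 (N(C) = -4*(-2)/7 = -⅐*(-8) = 8/7)
D(Y, n) = -216/7 + 72*Y/7 (D(Y, n) = 9*(8*(Y - 3)/7) = 9*(8*(-3 + Y)/7) = 9*(-24/7 + 8*Y/7) = -216/7 + 72*Y/7)
D(-1, -10)*(-219) = (-216/7 + (72/7)*(-1))*(-219) = (-216/7 - 72/7)*(-219) = -288/7*(-219) = 63072/7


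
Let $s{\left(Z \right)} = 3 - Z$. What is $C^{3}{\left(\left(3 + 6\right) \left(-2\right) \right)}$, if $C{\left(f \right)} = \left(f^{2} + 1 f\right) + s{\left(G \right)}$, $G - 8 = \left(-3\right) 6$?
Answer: $32461759$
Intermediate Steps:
$G = -10$ ($G = 8 - 18 = -10$)
$C{\left(f \right)} = 13 + f + f^{2}$ ($C{\left(f \right)} = \left(f^{2} + 1 f\right) + \left(3 - -10\right) = \left(f^{2} + f\right) + \left(3 + 10\right) = \left(f + f^{2}\right) + 13 = 13 + f + f^{2}$)
$C^{3}{\left(\left(3 + 6\right) \left(-2\right) \right)} = \left(13 + \left(3 + 6\right) \left(-2\right) + \left(\left(3 + 6\right) \left(-2\right)\right)^{2}\right)^{3} = \left(13 + 9 \left(-2\right) + \left(9 \left(-2\right)\right)^{2}\right)^{3} = \left(13 - 18 + \left(-18\right)^{2}\right)^{3} = \left(13 - 18 + 324\right)^{3} = 319^{3} = 32461759$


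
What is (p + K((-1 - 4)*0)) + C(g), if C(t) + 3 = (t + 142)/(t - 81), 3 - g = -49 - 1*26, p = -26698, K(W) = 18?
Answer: -80269/3 ≈ -26756.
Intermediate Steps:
g = 78 (g = 3 - (-49 - 1*26) = 3 - (-49 - 26) = 3 - 1*(-75) = 3 + 75 = 78)
C(t) = -3 + (142 + t)/(-81 + t) (C(t) = -3 + (t + 142)/(t - 81) = -3 + (142 + t)/(-81 + t))
(p + K((-1 - 4)*0)) + C(g) = (-26698 + 18) + (385 - 2*78)/(-81 + 78) = -26680 + (385 - 156)/(-3) = -26680 - 1/3*229 = -26680 - 229/3 = -80269/3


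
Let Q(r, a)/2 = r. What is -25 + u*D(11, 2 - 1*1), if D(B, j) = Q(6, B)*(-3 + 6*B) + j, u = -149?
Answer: -112818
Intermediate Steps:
Q(r, a) = 2*r
D(B, j) = -36 + j + 72*B (D(B, j) = (2*6)*(-3 + 6*B) + j = 12*(-3 + 6*B) + j = (-36 + 72*B) + j = -36 + j + 72*B)
-25 + u*D(11, 2 - 1*1) = -25 - 149*(-36 + (2 - 1*1) + 72*11) = -25 - 149*(-36 + (2 - 1) + 792) = -25 - 149*(-36 + 1 + 792) = -25 - 149*757 = -25 - 112793 = -112818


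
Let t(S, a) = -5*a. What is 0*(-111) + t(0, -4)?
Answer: 20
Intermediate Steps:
0*(-111) + t(0, -4) = 0*(-111) - 5*(-4) = 0 + 20 = 20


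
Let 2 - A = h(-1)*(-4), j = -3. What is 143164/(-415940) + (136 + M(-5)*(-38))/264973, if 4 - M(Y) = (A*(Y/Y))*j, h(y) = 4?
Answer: -1385527089/3936173915 ≈ -0.35200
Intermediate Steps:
A = 18 (A = 2 - 4*(-4) = 2 - 1*(-16) = 2 + 16 = 18)
M(Y) = 58 (M(Y) = 4 - 18*(Y/Y)*(-3) = 4 - 18*1*(-3) = 4 - 18*(-3) = 4 - 1*(-54) = 4 + 54 = 58)
143164/(-415940) + (136 + M(-5)*(-38))/264973 = 143164/(-415940) + (136 + 58*(-38))/264973 = 143164*(-1/415940) + (136 - 2204)*(1/264973) = -5113/14855 - 2068*1/264973 = -5113/14855 - 2068/264973 = -1385527089/3936173915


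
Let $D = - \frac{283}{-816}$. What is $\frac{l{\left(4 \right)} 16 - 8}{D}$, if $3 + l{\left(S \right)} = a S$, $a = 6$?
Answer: $\frac{267648}{283} \approx 945.75$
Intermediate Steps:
$l{\left(S \right)} = -3 + 6 S$
$D = \frac{283}{816}$ ($D = \left(-283\right) \left(- \frac{1}{816}\right) = \frac{283}{816} \approx 0.34681$)
$\frac{l{\left(4 \right)} 16 - 8}{D} = \frac{\left(-3 + 6 \cdot 4\right) 16 - 8}{\frac{283}{816}} = \left(\left(-3 + 24\right) 16 - 8\right) \frac{816}{283} = \left(21 \cdot 16 - 8\right) \frac{816}{283} = \left(336 - 8\right) \frac{816}{283} = 328 \cdot \frac{816}{283} = \frac{267648}{283}$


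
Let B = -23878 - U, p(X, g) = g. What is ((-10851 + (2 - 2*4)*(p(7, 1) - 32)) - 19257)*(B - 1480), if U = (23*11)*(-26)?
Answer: 561935160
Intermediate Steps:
U = -6578 (U = 253*(-26) = -6578)
B = -17300 (B = -23878 - 1*(-6578) = -23878 + 6578 = -17300)
((-10851 + (2 - 2*4)*(p(7, 1) - 32)) - 19257)*(B - 1480) = ((-10851 + (2 - 2*4)*(1 - 32)) - 19257)*(-17300 - 1480) = ((-10851 + (2 - 8)*(-31)) - 19257)*(-18780) = ((-10851 - 6*(-31)) - 19257)*(-18780) = ((-10851 + 186) - 19257)*(-18780) = (-10665 - 19257)*(-18780) = -29922*(-18780) = 561935160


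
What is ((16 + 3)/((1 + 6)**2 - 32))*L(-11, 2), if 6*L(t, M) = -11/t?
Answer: 19/102 ≈ 0.18627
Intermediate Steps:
L(t, M) = -11/(6*t) (L(t, M) = (-11/t)/6 = -11/(6*t))
((16 + 3)/((1 + 6)**2 - 32))*L(-11, 2) = ((16 + 3)/((1 + 6)**2 - 32))*(-11/6/(-11)) = (19/(7**2 - 32))*(-11/6*(-1/11)) = (19/(49 - 32))*(1/6) = (19/17)*(1/6) = 19/102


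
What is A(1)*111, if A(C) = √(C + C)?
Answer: 111*√2 ≈ 156.98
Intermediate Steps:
A(C) = √2*√C (A(C) = √(2*C) = √2*√C)
A(1)*111 = (√2*√1)*111 = (√2*1)*111 = √2*111 = 111*√2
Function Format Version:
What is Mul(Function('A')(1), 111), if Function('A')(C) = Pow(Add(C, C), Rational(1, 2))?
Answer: Mul(111, Pow(2, Rational(1, 2))) ≈ 156.98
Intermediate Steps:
Function('A')(C) = Mul(Pow(2, Rational(1, 2)), Pow(C, Rational(1, 2))) (Function('A')(C) = Pow(Mul(2, C), Rational(1, 2)) = Mul(Pow(2, Rational(1, 2)), Pow(C, Rational(1, 2))))
Mul(Function('A')(1), 111) = Mul(Mul(Pow(2, Rational(1, 2)), Pow(1, Rational(1, 2))), 111) = Mul(Mul(Pow(2, Rational(1, 2)), 1), 111) = Mul(Pow(2, Rational(1, 2)), 111) = Mul(111, Pow(2, Rational(1, 2)))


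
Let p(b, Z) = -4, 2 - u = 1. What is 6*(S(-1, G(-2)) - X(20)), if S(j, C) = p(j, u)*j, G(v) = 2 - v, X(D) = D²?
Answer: -2376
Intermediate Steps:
u = 1 (u = 2 - 1*1 = 2 - 1 = 1)
S(j, C) = -4*j
6*(S(-1, G(-2)) - X(20)) = 6*(-4*(-1) - 1*20²) = 6*(4 - 1*400) = 6*(4 - 400) = 6*(-396) = -2376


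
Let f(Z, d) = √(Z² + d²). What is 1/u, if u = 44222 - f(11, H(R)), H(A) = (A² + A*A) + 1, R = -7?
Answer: 22111/977787681 + 11*√82/1955575362 ≈ 2.2664e-5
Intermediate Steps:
H(A) = 1 + 2*A² (H(A) = (A² + A²) + 1 = 2*A² + 1 = 1 + 2*A²)
u = 44222 - 11*√82 (u = 44222 - √(11² + (1 + 2*(-7)²)²) = 44222 - √(121 + (1 + 2*49)²) = 44222 - √(121 + (1 + 98)²) = 44222 - √(121 + 99²) = 44222 - √(121 + 9801) = 44222 - √9922 = 44222 - 11*√82 ≈ 44122.)
1/u = 1/(44222 - 11*√82)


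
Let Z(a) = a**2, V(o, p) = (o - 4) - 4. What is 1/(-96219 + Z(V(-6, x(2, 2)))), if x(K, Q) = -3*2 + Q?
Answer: -1/96023 ≈ -1.0414e-5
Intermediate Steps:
x(K, Q) = -6 + Q
V(o, p) = -8 + o (V(o, p) = (-4 + o) - 4 = -8 + o)
1/(-96219 + Z(V(-6, x(2, 2)))) = 1/(-96219 + (-8 - 6)**2) = 1/(-96219 + (-14)**2) = 1/(-96219 + 196) = 1/(-96023) = -1/96023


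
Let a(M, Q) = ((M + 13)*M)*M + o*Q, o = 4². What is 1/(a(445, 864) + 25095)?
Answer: 1/90734369 ≈ 1.1021e-8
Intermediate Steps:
o = 16
a(M, Q) = 16*Q + M²*(13 + M) (a(M, Q) = ((M + 13)*M)*M + 16*Q = ((13 + M)*M)*M + 16*Q = (M*(13 + M))*M + 16*Q = M²*(13 + M) + 16*Q = 16*Q + M²*(13 + M))
1/(a(445, 864) + 25095) = 1/((445³ + 13*445² + 16*864) + 25095) = 1/((88121125 + 13*198025 + 13824) + 25095) = 1/((88121125 + 2574325 + 13824) + 25095) = 1/(90709274 + 25095) = 1/90734369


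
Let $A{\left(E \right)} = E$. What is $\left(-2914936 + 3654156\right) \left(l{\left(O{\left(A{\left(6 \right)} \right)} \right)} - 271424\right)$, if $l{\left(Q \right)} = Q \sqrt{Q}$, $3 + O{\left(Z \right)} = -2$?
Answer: $-200642049280 - 3696100 i \sqrt{5} \approx -2.0064 \cdot 10^{11} - 8.2647 \cdot 10^{6} i$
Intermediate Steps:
$O{\left(Z \right)} = -5$ ($O{\left(Z \right)} = -3 - 2 = -5$)
$l{\left(Q \right)} = Q^{\frac{3}{2}}$
$\left(-2914936 + 3654156\right) \left(l{\left(O{\left(A{\left(6 \right)} \right)} \right)} - 271424\right) = \left(-2914936 + 3654156\right) \left(\left(-5\right)^{\frac{3}{2}} - 271424\right) = 739220 \left(- 5 i \sqrt{5} - 271424\right) = 739220 \left(-271424 - 5 i \sqrt{5}\right) = -200642049280 - 3696100 i \sqrt{5}$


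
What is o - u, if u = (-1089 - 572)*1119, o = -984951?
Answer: 873708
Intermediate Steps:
u = -1858659 (u = -1661*1119 = -1858659)
o - u = -984951 - 1*(-1858659) = -984951 + 1858659 = 873708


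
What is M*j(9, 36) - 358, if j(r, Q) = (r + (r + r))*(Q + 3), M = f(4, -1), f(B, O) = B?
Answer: 3854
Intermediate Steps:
M = 4
j(r, Q) = 3*r*(3 + Q) (j(r, Q) = (r + 2*r)*(3 + Q) = (3*r)*(3 + Q) = 3*r*(3 + Q))
M*j(9, 36) - 358 = 4*(3*9*(3 + 36)) - 358 = 4*(3*9*39) - 358 = 4*1053 - 358 = 4212 - 358 = 3854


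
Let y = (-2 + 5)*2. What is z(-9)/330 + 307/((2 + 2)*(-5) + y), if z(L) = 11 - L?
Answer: -10103/462 ≈ -21.868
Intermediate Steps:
y = 6 (y = 3*2 = 6)
z(-9)/330 + 307/((2 + 2)*(-5) + y) = (11 - 1*(-9))/330 + 307/((2 + 2)*(-5) + 6) = (11 + 9)*(1/330) + 307/(4*(-5) + 6) = 20*(1/330) + 307/(-20 + 6) = 2/33 + 307/(-14) = 2/33 + 307*(-1/14) = 2/33 - 307/14 = -10103/462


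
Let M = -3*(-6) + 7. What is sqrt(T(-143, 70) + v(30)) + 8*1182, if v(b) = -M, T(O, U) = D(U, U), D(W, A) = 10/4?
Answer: 9456 + 3*I*sqrt(10)/2 ≈ 9456.0 + 4.7434*I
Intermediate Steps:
D(W, A) = 5/2 (D(W, A) = 10*(1/4) = 5/2)
M = 25 (M = 18 + 7 = 25)
T(O, U) = 5/2
v(b) = -25 (v(b) = -1*25 = -25)
sqrt(T(-143, 70) + v(30)) + 8*1182 = sqrt(5/2 - 25) + 8*1182 = sqrt(-45/2) + 9456 = 3*I*sqrt(10)/2 + 9456 = 9456 + 3*I*sqrt(10)/2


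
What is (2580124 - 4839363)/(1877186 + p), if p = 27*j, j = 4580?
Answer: -2259239/2000846 ≈ -1.1291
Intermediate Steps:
p = 123660 (p = 27*4580 = 123660)
(2580124 - 4839363)/(1877186 + p) = (2580124 - 4839363)/(1877186 + 123660) = -2259239/2000846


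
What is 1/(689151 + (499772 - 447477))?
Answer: 1/741446 ≈ 1.3487e-6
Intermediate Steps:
1/(689151 + (499772 - 447477)) = 1/(689151 + 52295) = 1/741446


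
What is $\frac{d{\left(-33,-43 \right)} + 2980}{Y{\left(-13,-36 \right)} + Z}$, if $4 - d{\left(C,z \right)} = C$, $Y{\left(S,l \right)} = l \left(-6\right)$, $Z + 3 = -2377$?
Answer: $- \frac{3017}{2164} \approx -1.3942$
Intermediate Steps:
$Z = -2380$ ($Z = -3 - 2377 = -2380$)
$Y{\left(S,l \right)} = - 6 l$
$d{\left(C,z \right)} = 4 - C$
$\frac{d{\left(-33,-43 \right)} + 2980}{Y{\left(-13,-36 \right)} + Z} = \frac{\left(4 - -33\right) + 2980}{\left(-6\right) \left(-36\right) - 2380} = \frac{\left(4 + 33\right) + 2980}{216 - 2380} = \frac{37 + 2980}{-2164} = 3017 \left(- \frac{1}{2164}\right) = - \frac{3017}{2164}$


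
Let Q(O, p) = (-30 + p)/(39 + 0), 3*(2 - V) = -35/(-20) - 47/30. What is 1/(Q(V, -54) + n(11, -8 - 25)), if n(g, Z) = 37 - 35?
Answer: -13/2 ≈ -6.5000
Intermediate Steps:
V = 349/180 (V = 2 - (-35/(-20) - 47/30)/3 = 2 - (-35*(-1/20) - 47*1/30)/3 = 2 - (7/4 - 47/30)/3 = 2 - ⅓*11/60 = 2 - 11/180 = 349/180 ≈ 1.9389)
n(g, Z) = 2
Q(O, p) = -10/13 + p/39 (Q(O, p) = (-30 + p)/39 = (-30 + p)*(1/39) = -10/13 + p/39)
1/(Q(V, -54) + n(11, -8 - 25)) = 1/((-10/13 + (1/39)*(-54)) + 2) = 1/((-10/13 - 18/13) + 2) = 1/(-28/13 + 2) = 1/(-2/13) = -13/2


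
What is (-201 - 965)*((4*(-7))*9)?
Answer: 293832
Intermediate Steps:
(-201 - 965)*((4*(-7))*9) = -(-32648)*9 = -1166*(-252) = 293832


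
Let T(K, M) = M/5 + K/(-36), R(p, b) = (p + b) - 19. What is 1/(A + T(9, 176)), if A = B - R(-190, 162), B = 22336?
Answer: 20/448359 ≈ 4.4607e-5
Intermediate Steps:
R(p, b) = -19 + b + p (R(p, b) = (b + p) - 19 = -19 + b + p)
T(K, M) = -K/36 + M/5 (T(K, M) = M*(1/5) + K*(-1/36) = M/5 - K/36 = -K/36 + M/5)
A = 22383 (A = 22336 - (-19 + 162 - 190) = 22336 - 1*(-47) = 22336 + 47 = 22383)
1/(A + T(9, 176)) = 1/(22383 + (-1/36*9 + (1/5)*176)) = 1/(22383 + (-1/4 + 176/5)) = 1/(22383 + 699/20) = 1/(448359/20) = 20/448359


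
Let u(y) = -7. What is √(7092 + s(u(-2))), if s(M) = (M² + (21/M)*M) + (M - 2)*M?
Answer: 85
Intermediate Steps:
s(M) = 21 + M² + M*(-2 + M) (s(M) = (M² + 21) + (-2 + M)*M = (21 + M²) + M*(-2 + M) = 21 + M² + M*(-2 + M))
√(7092 + s(u(-2))) = √(7092 + (21 - 2*(-7) + 2*(-7)²)) = √(7092 + (21 + 14 + 2*49)) = √(7092 + (21 + 14 + 98)) = √(7092 + 133) = √7225 = 85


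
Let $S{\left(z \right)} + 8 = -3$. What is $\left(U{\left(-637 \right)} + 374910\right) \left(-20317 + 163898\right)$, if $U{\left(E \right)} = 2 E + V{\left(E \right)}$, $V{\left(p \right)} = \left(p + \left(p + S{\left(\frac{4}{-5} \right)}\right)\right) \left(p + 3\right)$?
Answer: $170621035406$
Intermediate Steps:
$S{\left(z \right)} = -11$ ($S{\left(z \right)} = -8 - 3 = -11$)
$V{\left(p \right)} = \left(-11 + 2 p\right) \left(3 + p\right)$ ($V{\left(p \right)} = \left(p + \left(p - 11\right)\right) \left(p + 3\right) = \left(p + \left(-11 + p\right)\right) \left(3 + p\right) = \left(-11 + 2 p\right) \left(3 + p\right)$)
$U{\left(E \right)} = -33 - 3 E + 2 E^{2}$ ($U{\left(E \right)} = 2 E - \left(33 - 2 E^{2} + 5 E\right) = -33 - 3 E + 2 E^{2}$)
$\left(U{\left(-637 \right)} + 374910\right) \left(-20317 + 163898\right) = \left(\left(-33 - -1911 + 2 \left(-637\right)^{2}\right) + 374910\right) \left(-20317 + 163898\right) = \left(\left(-33 + 1911 + 2 \cdot 405769\right) + 374910\right) 143581 = \left(\left(-33 + 1911 + 811538\right) + 374910\right) 143581 = \left(813416 + 374910\right) 143581 = 1188326 \cdot 143581 = 170621035406$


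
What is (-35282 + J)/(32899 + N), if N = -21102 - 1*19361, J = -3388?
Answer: 19335/3782 ≈ 5.1124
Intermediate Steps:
N = -40463 (N = -21102 - 19361 = -40463)
(-35282 + J)/(32899 + N) = (-35282 - 3388)/(32899 - 40463) = -38670/(-7564) = -38670*(-1/7564) = 19335/3782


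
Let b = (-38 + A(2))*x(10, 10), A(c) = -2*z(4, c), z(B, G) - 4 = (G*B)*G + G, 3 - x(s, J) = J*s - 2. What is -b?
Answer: -7790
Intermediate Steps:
x(s, J) = 5 - J*s (x(s, J) = 3 - (J*s - 2) = 3 - (-2 + J*s) = 3 + (2 - J*s) = 5 - J*s)
z(B, G) = 4 + G + B*G**2 (z(B, G) = 4 + ((G*B)*G + G) = 4 + ((B*G)*G + G) = 4 + (B*G**2 + G) = 4 + (G + B*G**2) = 4 + G + B*G**2)
A(c) = -8 - 8*c**2 - 2*c (A(c) = -2*(4 + c + 4*c**2) = -8 - 8*c**2 - 2*c)
b = 7790 (b = (-38 + (-8 - 8*2**2 - 2*2))*(5 - 1*10*10) = (-38 + (-8 - 8*4 - 4))*(5 - 100) = (-38 + (-8 - 32 - 4))*(-95) = (-38 - 44)*(-95) = -82*(-95) = 7790)
-b = -1*7790 = -7790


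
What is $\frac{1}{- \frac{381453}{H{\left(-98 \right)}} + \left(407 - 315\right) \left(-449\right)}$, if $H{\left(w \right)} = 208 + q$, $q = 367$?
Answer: $- \frac{575}{24133553} \approx -2.3826 \cdot 10^{-5}$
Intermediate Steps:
$H{\left(w \right)} = 575$ ($H{\left(w \right)} = 208 + 367 = 575$)
$\frac{1}{- \frac{381453}{H{\left(-98 \right)}} + \left(407 - 315\right) \left(-449\right)} = \frac{1}{- \frac{381453}{575} + \left(407 - 315\right) \left(-449\right)} = \frac{1}{\left(-381453\right) \frac{1}{575} + 92 \left(-449\right)} = \frac{1}{- \frac{381453}{575} - 41308} = \frac{1}{- \frac{24133553}{575}} = - \frac{575}{24133553}$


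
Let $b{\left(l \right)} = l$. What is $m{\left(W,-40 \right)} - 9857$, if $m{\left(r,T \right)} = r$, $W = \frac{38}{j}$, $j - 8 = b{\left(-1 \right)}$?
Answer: $- \frac{68961}{7} \approx -9851.6$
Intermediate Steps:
$j = 7$ ($j = 8 - 1 = 7$)
$W = \frac{38}{7} \approx 5.4286$
$m{\left(W,-40 \right)} - 9857 = \frac{38}{7} - 9857 = - \frac{68961}{7}$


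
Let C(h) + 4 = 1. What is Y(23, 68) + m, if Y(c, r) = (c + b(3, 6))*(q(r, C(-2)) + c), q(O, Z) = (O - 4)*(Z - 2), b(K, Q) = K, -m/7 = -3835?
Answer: 19123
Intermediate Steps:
m = 26845 (m = -7*(-3835) = 26845)
C(h) = -3 (C(h) = -4 + 1 = -3)
q(O, Z) = (-4 + O)*(-2 + Z)
Y(c, r) = (3 + c)*(20 + c - 5*r) (Y(c, r) = (c + 3)*((8 - 4*(-3) - 2*r + r*(-3)) + c) = (3 + c)*((8 + 12 - 2*r - 3*r) + c) = (3 + c)*((20 - 5*r) + c) = (3 + c)*(20 + c - 5*r))
Y(23, 68) + m = (60 + 23² - 15*68 + 23*23 - 5*23*68) + 26845 = (60 + 529 - 1020 + 529 - 7820) + 26845 = -7722 + 26845 = 19123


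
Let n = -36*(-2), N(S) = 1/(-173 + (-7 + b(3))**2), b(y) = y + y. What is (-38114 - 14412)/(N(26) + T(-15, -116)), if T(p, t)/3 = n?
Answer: -9034472/37151 ≈ -243.18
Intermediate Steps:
b(y) = 2*y
N(S) = -1/172 (N(S) = 1/(-173 + (-7 + 2*3)**2) = 1/(-173 + (-7 + 6)**2) = 1/(-173 + (-1)**2) = 1/(-173 + 1) = 1/(-172) = -1/172)
n = 72
T(p, t) = 216 (T(p, t) = 3*72 = 216)
(-38114 - 14412)/(N(26) + T(-15, -116)) = (-38114 - 14412)/(-1/172 + 216) = -52526/37151/172 = -52526*172/37151 = -9034472/37151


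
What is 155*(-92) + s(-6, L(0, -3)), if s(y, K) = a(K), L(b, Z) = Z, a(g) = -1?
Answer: -14261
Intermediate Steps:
s(y, K) = -1
155*(-92) + s(-6, L(0, -3)) = 155*(-92) - 1 = -14260 - 1 = -14261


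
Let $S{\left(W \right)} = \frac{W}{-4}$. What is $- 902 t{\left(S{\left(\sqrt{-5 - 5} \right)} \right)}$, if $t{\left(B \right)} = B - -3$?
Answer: $-2706 + \frac{451 i \sqrt{10}}{2} \approx -2706.0 + 713.09 i$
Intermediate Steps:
$S{\left(W \right)} = - \frac{W}{4}$ ($S{\left(W \right)} = W \left(- \frac{1}{4}\right) = - \frac{W}{4}$)
$t{\left(B \right)} = 3 + B$ ($t{\left(B \right)} = B + 3 = 3 + B$)
$- 902 t{\left(S{\left(\sqrt{-5 - 5} \right)} \right)} = - 902 \left(3 - \frac{\sqrt{-5 - 5}}{4}\right) = - 902 \left(3 - \frac{\sqrt{-10}}{4}\right) = - 902 \left(3 - \frac{i \sqrt{10}}{4}\right) = -2706 + \frac{451 i \sqrt{10}}{2}$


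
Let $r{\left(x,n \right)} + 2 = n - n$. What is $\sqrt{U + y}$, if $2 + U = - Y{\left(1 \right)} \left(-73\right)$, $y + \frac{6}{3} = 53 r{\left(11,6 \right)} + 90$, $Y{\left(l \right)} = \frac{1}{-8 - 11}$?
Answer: $\frac{i \sqrt{8607}}{19} \approx 4.8828 i$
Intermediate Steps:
$r{\left(x,n \right)} = -2$ ($r{\left(x,n \right)} = -2 + \left(n - n\right) = -2 + 0 = -2$)
$Y{\left(l \right)} = - \frac{1}{19}$ ($Y{\left(l \right)} = \frac{1}{-19} = - \frac{1}{19}$)
$y = -18$ ($y = -2 + \left(53 \left(-2\right) + 90\right) = -2 + \left(-106 + 90\right) = -2 - 16 = -18$)
$U = - \frac{111}{19}$ ($U = -2 - \left(- \frac{1}{19}\right) \left(-73\right) = -2 - \frac{73}{19} = - \frac{111}{19} \approx -5.8421$)
$\sqrt{U + y} = \sqrt{- \frac{111}{19} - 18} = \sqrt{- \frac{453}{19}} = \frac{i \sqrt{8607}}{19}$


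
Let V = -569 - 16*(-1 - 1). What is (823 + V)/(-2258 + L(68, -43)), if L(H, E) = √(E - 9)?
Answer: -161447/1274654 - 143*I*√13/1274654 ≈ -0.12666 - 0.0004045*I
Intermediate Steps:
V = -537 (V = -569 - 16*(-2) = -569 + 32 = -537)
L(H, E) = √(-9 + E)
(823 + V)/(-2258 + L(68, -43)) = (823 - 537)/(-2258 + √(-9 - 43)) = 286/(-2258 + √(-52)) = 286/(-2258 + 2*I*√13)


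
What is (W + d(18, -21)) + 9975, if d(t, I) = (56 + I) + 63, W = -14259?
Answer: -4186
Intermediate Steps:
d(t, I) = 119 + I
(W + d(18, -21)) + 9975 = (-14259 + (119 - 21)) + 9975 = (-14259 + 98) + 9975 = -14161 + 9975 = -4186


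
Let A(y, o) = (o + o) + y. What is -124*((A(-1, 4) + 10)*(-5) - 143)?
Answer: 28272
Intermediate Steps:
A(y, o) = y + 2*o (A(y, o) = 2*o + y = y + 2*o)
-124*((A(-1, 4) + 10)*(-5) - 143) = -124*(((-1 + 2*4) + 10)*(-5) - 143) = -124*(((-1 + 8) + 10)*(-5) - 143) = -124*((7 + 10)*(-5) - 143) = -124*(17*(-5) - 143) = -124*(-85 - 143) = -124*(-228) = 28272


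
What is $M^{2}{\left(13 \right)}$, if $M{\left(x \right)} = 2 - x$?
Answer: $121$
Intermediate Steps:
$M^{2}{\left(13 \right)} = \left(2 - 13\right)^{2} = \left(-11\right)^{2} = 121$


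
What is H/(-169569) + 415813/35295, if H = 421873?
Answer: 18539662354/1994979285 ≈ 9.2932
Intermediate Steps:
H/(-169569) + 415813/35295 = 421873/(-169569) + 415813/35295 = 421873*(-1/169569) + 415813*(1/35295) = -421873/169569 + 415813/35295 = 18539662354/1994979285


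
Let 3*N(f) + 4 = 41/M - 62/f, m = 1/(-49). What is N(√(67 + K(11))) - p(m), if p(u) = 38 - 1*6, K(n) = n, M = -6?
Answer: -641/18 - 31*√78/117 ≈ -37.951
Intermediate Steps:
m = -1/49 ≈ -0.020408
N(f) = -65/18 - 62/(3*f) (N(f) = -4/3 + (41/(-6) - 62/f)/3 = -4/3 + (41*(-⅙) - 62/f)/3 = -4/3 + (-41/6 - 62/f)/3 = -4/3 + (-41/18 - 62/(3*f)) = -65/18 - 62/(3*f))
p(u) = 32 (p(u) = 38 - 6 = 32)
N(√(67 + K(11))) - p(m) = (-372 - 65*√(67 + 11))/(18*(√(67 + 11))) - 1*32 = (-372 - 65*√78)/(18*(√78)) - 32 = (√78/78)*(-372 - 65*√78)/18 - 32 = √78*(-372 - 65*√78)/1404 - 32 = -32 + √78*(-372 - 65*√78)/1404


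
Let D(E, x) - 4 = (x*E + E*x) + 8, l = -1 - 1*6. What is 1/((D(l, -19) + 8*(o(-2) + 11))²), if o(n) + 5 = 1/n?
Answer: 1/103684 ≈ 9.6447e-6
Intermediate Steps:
o(n) = -5 + 1/n
l = -7 (l = -1 - 6 = -7)
D(E, x) = 12 + 2*E*x (D(E, x) = 4 + ((x*E + E*x) + 8) = 4 + ((E*x + E*x) + 8) = 4 + (2*E*x + 8) = 4 + (8 + 2*E*x) = 12 + 2*E*x)
1/((D(l, -19) + 8*(o(-2) + 11))²) = 1/(((12 + 2*(-7)*(-19)) + 8*((-5 + 1/(-2)) + 11))²) = 1/(((12 + 266) + 8*((-5 - ½) + 11))²) = 1/((278 + 8*(-11/2 + 11))²) = 1/((278 + 8*(11/2))²) = 1/((278 + 44)²) = 1/(322²) = 1/103684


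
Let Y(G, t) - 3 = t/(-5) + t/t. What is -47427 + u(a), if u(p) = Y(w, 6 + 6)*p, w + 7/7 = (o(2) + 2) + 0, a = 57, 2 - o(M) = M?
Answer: -236679/5 ≈ -47336.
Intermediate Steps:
o(M) = 2 - M
w = 1 (w = -1 + (((2 - 1*2) + 2) + 0) = -1 + (((2 - 2) + 2) + 0) = -1 + ((0 + 2) + 0) = -1 + (2 + 0) = -1 + 2 = 1)
Y(G, t) = 4 - t/5 (Y(G, t) = 3 + (t/(-5) + t/t) = 3 + (t*(-1/5) + 1) = 3 + (-t/5 + 1) = 3 + (1 - t/5) = 4 - t/5)
u(p) = 8*p/5 (u(p) = (4 - (6 + 6)/5)*p = (4 - 1/5*12)*p = (4 - 12/5)*p = 8*p/5)
-47427 + u(a) = -47427 + (8/5)*57 = -47427 + 456/5 = -236679/5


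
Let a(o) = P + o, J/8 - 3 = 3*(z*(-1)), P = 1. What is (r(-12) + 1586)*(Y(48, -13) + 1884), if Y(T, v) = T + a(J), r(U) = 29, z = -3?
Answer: 3276835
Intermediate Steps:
J = 96 (J = 24 + 8*(3*(-3*(-1))) = 24 + 8*(3*3) = 24 + 8*9 = 24 + 72 = 96)
a(o) = 1 + o
Y(T, v) = 97 + T (Y(T, v) = T + (1 + 96) = T + 97 = 97 + T)
(r(-12) + 1586)*(Y(48, -13) + 1884) = (29 + 1586)*((97 + 48) + 1884) = 1615*(145 + 1884) = 1615*2029 = 3276835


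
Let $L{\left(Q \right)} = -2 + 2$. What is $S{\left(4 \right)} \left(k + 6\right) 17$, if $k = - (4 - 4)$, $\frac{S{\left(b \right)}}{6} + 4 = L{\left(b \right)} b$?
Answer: $-2448$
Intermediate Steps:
$L{\left(Q \right)} = 0$
$S{\left(b \right)} = -24$ ($S{\left(b \right)} = -24 + 6 \cdot 0 b = -24 + 6 \cdot 0 = -24 + 0 = -24$)
$k = 0$ ($k = \left(-1\right) 0 = 0$)
$S{\left(4 \right)} \left(k + 6\right) 17 = - 24 \left(0 + 6\right) 17 = \left(-24\right) 6 \cdot 17 = \left(-144\right) 17 = -2448$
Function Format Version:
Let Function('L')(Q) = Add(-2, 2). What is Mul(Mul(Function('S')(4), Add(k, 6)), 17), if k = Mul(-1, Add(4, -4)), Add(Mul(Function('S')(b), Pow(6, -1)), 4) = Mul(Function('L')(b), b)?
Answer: -2448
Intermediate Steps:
Function('L')(Q) = 0
Function('S')(b) = -24 (Function('S')(b) = Add(-24, Mul(6, Mul(0, b))) = Add(-24, Mul(6, 0)) = Add(-24, 0) = -24)
k = 0 (k = Mul(-1, 0) = 0)
Mul(Mul(Function('S')(4), Add(k, 6)), 17) = Mul(Mul(-24, Add(0, 6)), 17) = Mul(Mul(-24, 6), 17) = Mul(-144, 17) = -2448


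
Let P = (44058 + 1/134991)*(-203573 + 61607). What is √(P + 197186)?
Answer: 2*I*√351771014928968767/14999 ≈ 79086.0*I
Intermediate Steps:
P = -93814815697746/14999 (P = (44058 + 1/134991)*(-141966) = (5947433479/134991)*(-141966) = -93814815697746/14999 ≈ -6.2547e+9)
√(P + 197186) = √(-93814815697746/14999 + 197186) = √(-93811858104932/14999) = 2*I*√351771014928968767/14999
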